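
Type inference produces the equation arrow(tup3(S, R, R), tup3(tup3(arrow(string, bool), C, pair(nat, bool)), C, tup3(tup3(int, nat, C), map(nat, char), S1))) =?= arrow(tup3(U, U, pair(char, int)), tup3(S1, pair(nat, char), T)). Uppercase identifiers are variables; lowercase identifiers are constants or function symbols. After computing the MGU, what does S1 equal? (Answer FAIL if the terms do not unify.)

Decompose arrow/2: tup3(S, R, R) =?= tup3(U, U, pair(char, int)),  tup3(tup3(arrow(string, bool), C, pair(nat, bool)), C, tup3(tup3(int, nat, C), map(nat, char), S1)) =?= tup3(S1, pair(nat, char), T).
Decompose tup3/3: S =?= U,  R =?= U,  R =?= pair(char, int).
Bind S := U; no other remaining equation mentions S.
Bind R := U; substituting into the one remaining equation that mentions R gives: U =?= pair(char, int).
Bind U := pair(char, int); no other remaining equation mentions U. Substituting into the earlier bindings gives S := pair(char, int), R := pair(char, int).
Decompose tup3/3: tup3(arrow(string, bool), C, pair(nat, bool)) =?= S1,  C =?= pair(nat, char),  tup3(tup3(int, nat, C), map(nat, char), S1) =?= T.
Bind S1 := tup3(arrow(string, bool), C, pair(nat, bool)); substituting into the one remaining equation that mentions S1 gives: tup3(tup3(int, nat, C), map(nat, char), tup3(arrow(string, bool), C, pair(nat, bool))) =?= T.
Bind C := pair(nat, char); substituting into the remaining equation gives: tup3(tup3(int, nat, pair(nat, char)), map(nat, char), tup3(arrow(string, bool), pair(nat, char), pair(nat, bool))) =?= T. Substituting into the earlier binding gives S1 := tup3(arrow(string, bool), pair(nat, char), pair(nat, bool)).
Bind T := tup3(tup3(int, nat, pair(nat, char)), map(nat, char), tup3(arrow(string, bool), pair(nat, char), pair(nat, bool))).
MGU = { S -> pair(char, int), R -> pair(char, int), U -> pair(char, int), S1 -> tup3(arrow(string, bool), pair(nat, char), pair(nat, bool)), C -> pair(nat, char), T -> tup3(tup3(int, nat, pair(nat, char)), map(nat, char), tup3(arrow(string, bool), pair(nat, char), pair(nat, bool))) }, so S1 -> tup3(arrow(string, bool), pair(nat, char), pair(nat, bool)).

tup3(arrow(string, bool), pair(nat, char), pair(nat, bool))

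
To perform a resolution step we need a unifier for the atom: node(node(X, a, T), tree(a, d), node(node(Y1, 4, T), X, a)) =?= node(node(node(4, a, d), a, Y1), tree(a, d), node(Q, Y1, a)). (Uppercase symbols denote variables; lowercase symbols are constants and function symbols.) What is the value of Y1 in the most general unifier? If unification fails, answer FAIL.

node(4, a, d)

Decompose node/3: node(X, a, T) =?= node(node(4, a, d), a, Y1),  tree(a, d) =?= tree(a, d),  node(node(Y1, 4, T), X, a) =?= node(Q, Y1, a).
Decompose node/3: X =?= node(4, a, d),  a =?= a,  T =?= Y1.
Bind X := node(4, a, d); substituting into the one remaining equation that mentions X gives: node(node(Y1, 4, T), node(4, a, d), a) =?= node(Q, Y1, a).
Delete trivial equation a =?= a.
Bind T := Y1; substituting into the one remaining equation that mentions T gives: node(node(Y1, 4, Y1), node(4, a, d), a) =?= node(Q, Y1, a).
Delete trivial equation tree(a, d) =?= tree(a, d).
Decompose node/3: node(Y1, 4, Y1) =?= Q,  node(4, a, d) =?= Y1,  a =?= a.
Bind Q := node(Y1, 4, Y1); no other remaining equation mentions Q.
Bind Y1 := node(4, a, d); no other remaining equation mentions Y1. Substituting into the earlier bindings gives T := node(4, a, d), Q := node(node(4, a, d), 4, node(4, a, d)).
Delete trivial equation a =?= a.
MGU = { X := node(4, a, d), T := node(4, a, d), Q := node(node(4, a, d), 4, node(4, a, d)), Y1 := node(4, a, d) }, so Y1 := node(4, a, d).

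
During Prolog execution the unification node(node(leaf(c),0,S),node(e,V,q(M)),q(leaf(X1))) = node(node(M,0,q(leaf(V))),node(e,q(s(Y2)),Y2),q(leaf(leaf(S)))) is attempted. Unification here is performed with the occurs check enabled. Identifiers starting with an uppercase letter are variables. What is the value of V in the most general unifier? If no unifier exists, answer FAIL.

Decompose node/3: node(leaf(c),0,S) = node(M,0,q(leaf(V))),  node(e,V,q(M)) = node(e,q(s(Y2)),Y2),  q(leaf(X1)) = q(leaf(leaf(S))).
Decompose node/3: leaf(c) = M,  0 = 0,  S = q(leaf(V)).
Bind M := leaf(c); substituting into the one remaining equation that mentions M gives: node(e,V,q(leaf(c))) = node(e,q(s(Y2)),Y2).
Delete trivial equation 0 = 0.
Bind S := q(leaf(V)); substituting into the one remaining equation that mentions S gives: q(leaf(X1)) = q(leaf(leaf(q(leaf(V))))).
Decompose node/3: e = e,  V = q(s(Y2)),  q(leaf(c)) = Y2.
Delete trivial equation e = e.
Bind V := q(s(Y2)); substituting into the one remaining equation that mentions V gives: q(leaf(X1)) = q(leaf(leaf(q(leaf(q(s(Y2))))))). Substituting into the earlier binding gives S := q(leaf(q(s(Y2)))).
Bind Y2 := q(leaf(c)); substituting into the remaining equation gives: q(leaf(X1)) = q(leaf(leaf(q(leaf(q(s(q(leaf(c))))))))). Substituting into the earlier bindings gives S := q(leaf(q(s(q(leaf(c)))))), V := q(s(q(leaf(c)))).
Decompose q/1: leaf(X1) = leaf(leaf(q(leaf(q(s(q(leaf(c)))))))).
Decompose leaf/1: X1 = leaf(q(leaf(q(s(q(leaf(c))))))).
Bind X1 := leaf(q(leaf(q(s(q(leaf(c))))))).
MGU = { M = leaf(c), S = q(leaf(q(s(q(leaf(c)))))), V = q(s(q(leaf(c)))), Y2 = q(leaf(c)), X1 = leaf(q(leaf(q(s(q(leaf(c))))))) }, so V = q(s(q(leaf(c)))).

q(s(q(leaf(c))))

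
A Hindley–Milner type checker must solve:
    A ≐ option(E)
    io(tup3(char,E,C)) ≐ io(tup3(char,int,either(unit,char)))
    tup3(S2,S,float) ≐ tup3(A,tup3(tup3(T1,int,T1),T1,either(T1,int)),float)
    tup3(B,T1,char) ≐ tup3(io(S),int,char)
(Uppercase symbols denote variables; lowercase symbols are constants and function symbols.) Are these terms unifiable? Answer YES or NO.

YES

Bind A := option(E); substituting into the one remaining equation that mentions A gives: tup3(S2,S,float) ≐ tup3(option(E),tup3(tup3(T1,int,T1),T1,either(T1,int)),float).
Decompose io/1: tup3(char,E,C) ≐ tup3(char,int,either(unit,char)).
Decompose tup3/3: char ≐ char,  E ≐ int,  C ≐ either(unit,char).
Delete trivial equation char ≐ char.
Bind E := int; substituting into the one remaining equation that mentions E gives: tup3(S2,S,float) ≐ tup3(option(int),tup3(tup3(T1,int,T1),T1,either(T1,int)),float). Substituting into the earlier binding gives A := option(int).
Bind C := either(unit,char); no other remaining equation mentions C.
Decompose tup3/3: S2 ≐ option(int),  S ≐ tup3(tup3(T1,int,T1),T1,either(T1,int)),  float ≐ float.
Bind S2 := option(int); no other remaining equation mentions S2.
Bind S := tup3(tup3(T1,int,T1),T1,either(T1,int)); substituting into the one remaining equation that mentions S gives: tup3(B,T1,char) ≐ tup3(io(tup3(tup3(T1,int,T1),T1,either(T1,int))),int,char).
Delete trivial equation float ≐ float.
Decompose tup3/3: B ≐ io(tup3(tup3(T1,int,T1),T1,either(T1,int))),  T1 ≐ int,  char ≐ char.
Bind B := io(tup3(tup3(T1,int,T1),T1,either(T1,int))); no other remaining equation mentions B.
Bind T1 := int; no other remaining equation mentions T1. Substituting into the earlier bindings gives S := tup3(tup3(int,int,int),int,either(int,int)), B := io(tup3(tup3(int,int,int),int,either(int,int))).
Delete trivial equation char ≐ char.
No equations remain and no clash or occurs-check failure arose, so a unifier exists.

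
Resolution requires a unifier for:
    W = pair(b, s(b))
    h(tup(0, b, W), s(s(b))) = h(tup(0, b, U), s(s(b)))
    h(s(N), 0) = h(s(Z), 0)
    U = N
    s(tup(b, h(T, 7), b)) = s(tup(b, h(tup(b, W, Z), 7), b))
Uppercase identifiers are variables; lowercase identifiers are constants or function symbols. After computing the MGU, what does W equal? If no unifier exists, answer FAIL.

Bind W := pair(b, s(b)); substituting into the 2 remaining equations that mention W gives: h(tup(0, b, pair(b, s(b))), s(s(b))) = h(tup(0, b, U), s(s(b))),  s(tup(b, h(T, 7), b)) = s(tup(b, h(tup(b, pair(b, s(b)), Z), 7), b)).
Decompose h/2: tup(0, b, pair(b, s(b))) = tup(0, b, U),  s(s(b)) = s(s(b)).
Decompose tup/3: 0 = 0,  b = b,  pair(b, s(b)) = U.
Delete trivial equation 0 = 0.
Delete trivial equation b = b.
Bind U := pair(b, s(b)); substituting into the one remaining equation that mentions U gives: pair(b, s(b)) = N.
Delete trivial equation s(s(b)) = s(s(b)).
Decompose h/2: s(N) = s(Z),  0 = 0.
Decompose s/1: N = Z.
Bind N := Z; substituting into the one remaining equation that mentions N gives: pair(b, s(b)) = Z.
Delete trivial equation 0 = 0.
Bind Z := pair(b, s(b)); substituting into the remaining equation gives: s(tup(b, h(T, 7), b)) = s(tup(b, h(tup(b, pair(b, s(b)), pair(b, s(b))), 7), b)). Substituting into the earlier binding gives N := pair(b, s(b)).
Decompose s/1: tup(b, h(T, 7), b) = tup(b, h(tup(b, pair(b, s(b)), pair(b, s(b))), 7), b).
Decompose tup/3: b = b,  h(T, 7) = h(tup(b, pair(b, s(b)), pair(b, s(b))), 7),  b = b.
Delete trivial equation b = b.
Decompose h/2: T = tup(b, pair(b, s(b)), pair(b, s(b))),  7 = 7.
Bind T := tup(b, pair(b, s(b)), pair(b, s(b))); no other remaining equation mentions T.
Delete trivial equation 7 = 7.
Delete trivial equation b = b.
MGU = { W -> pair(b, s(b)), U -> pair(b, s(b)), N -> pair(b, s(b)), Z -> pair(b, s(b)), T -> tup(b, pair(b, s(b)), pair(b, s(b))) }, so W -> pair(b, s(b)).

pair(b, s(b))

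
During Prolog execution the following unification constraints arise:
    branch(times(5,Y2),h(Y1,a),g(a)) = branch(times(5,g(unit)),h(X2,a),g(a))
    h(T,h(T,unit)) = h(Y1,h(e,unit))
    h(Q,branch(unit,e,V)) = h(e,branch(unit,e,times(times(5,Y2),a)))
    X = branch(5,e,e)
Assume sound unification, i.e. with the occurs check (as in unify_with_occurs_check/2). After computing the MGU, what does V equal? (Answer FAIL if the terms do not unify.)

Decompose branch/3: times(5,Y2) = times(5,g(unit)),  h(Y1,a) = h(X2,a),  g(a) = g(a).
Decompose times/2: 5 = 5,  Y2 = g(unit).
Delete trivial equation 5 = 5.
Bind Y2 := g(unit); substituting into the one remaining equation that mentions Y2 gives: h(Q,branch(unit,e,V)) = h(e,branch(unit,e,times(times(5,g(unit)),a))).
Decompose h/2: Y1 = X2,  a = a.
Bind Y1 := X2; substituting into the one remaining equation that mentions Y1 gives: h(T,h(T,unit)) = h(X2,h(e,unit)).
Delete trivial equation a = a.
Delete trivial equation g(a) = g(a).
Decompose h/2: T = X2,  h(T,unit) = h(e,unit).
Bind T := X2; substituting into the one remaining equation that mentions T gives: h(X2,unit) = h(e,unit).
Decompose h/2: X2 = e,  unit = unit.
Bind X2 := e; no other remaining equation mentions X2. Substituting into the earlier bindings gives Y1 := e, T := e.
Delete trivial equation unit = unit.
Decompose h/2: Q = e,  branch(unit,e,V) = branch(unit,e,times(times(5,g(unit)),a)).
Bind Q := e; no other remaining equation mentions Q.
Decompose branch/3: unit = unit,  e = e,  V = times(times(5,g(unit)),a).
Delete trivial equation unit = unit.
Delete trivial equation e = e.
Bind V := times(times(5,g(unit)),a); no other remaining equation mentions V.
Bind X := branch(5,e,e).
MGU = { Y2 = g(unit), Y1 = e, T = e, X2 = e, Q = e, V = times(times(5,g(unit)),a), X = branch(5,e,e) }, so V = times(times(5,g(unit)),a).

times(times(5,g(unit)),a)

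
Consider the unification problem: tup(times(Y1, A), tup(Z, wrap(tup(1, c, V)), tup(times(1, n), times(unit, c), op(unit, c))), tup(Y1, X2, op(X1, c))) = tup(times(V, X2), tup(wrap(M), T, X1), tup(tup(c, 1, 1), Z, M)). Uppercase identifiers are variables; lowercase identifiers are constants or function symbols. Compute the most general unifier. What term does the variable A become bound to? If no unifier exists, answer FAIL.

wrap(op(tup(times(1, n), times(unit, c), op(unit, c)), c))

Decompose tup/3: times(Y1, A) = times(V, X2),  tup(Z, wrap(tup(1, c, V)), tup(times(1, n), times(unit, c), op(unit, c))) = tup(wrap(M), T, X1),  tup(Y1, X2, op(X1, c)) = tup(tup(c, 1, 1), Z, M).
Decompose times/2: Y1 = V,  A = X2.
Bind Y1 := V; substituting into the one remaining equation that mentions Y1 gives: tup(V, X2, op(X1, c)) = tup(tup(c, 1, 1), Z, M).
Bind A := X2; no other remaining equation mentions A.
Decompose tup/3: Z = wrap(M),  wrap(tup(1, c, V)) = T,  tup(times(1, n), times(unit, c), op(unit, c)) = X1.
Bind Z := wrap(M); substituting into the one remaining equation that mentions Z gives: tup(V, X2, op(X1, c)) = tup(tup(c, 1, 1), wrap(M), M).
Bind T := wrap(tup(1, c, V)); no other remaining equation mentions T.
Bind X1 := tup(times(1, n), times(unit, c), op(unit, c)); substituting into the remaining equation gives: tup(V, X2, op(tup(times(1, n), times(unit, c), op(unit, c)), c)) = tup(tup(c, 1, 1), wrap(M), M).
Decompose tup/3: V = tup(c, 1, 1),  X2 = wrap(M),  op(tup(times(1, n), times(unit, c), op(unit, c)), c) = M.
Bind V := tup(c, 1, 1); no other remaining equation mentions V. Substituting into the earlier bindings gives Y1 := tup(c, 1, 1), T := wrap(tup(1, c, tup(c, 1, 1))).
Bind X2 := wrap(M); no other remaining equation mentions X2. Substituting into the earlier binding gives A := wrap(M).
Bind M := op(tup(times(1, n), times(unit, c), op(unit, c)), c). Substituting into the earlier bindings gives A := wrap(op(tup(times(1, n), times(unit, c), op(unit, c)), c)), Z := wrap(op(tup(times(1, n), times(unit, c), op(unit, c)), c)), X2 := wrap(op(tup(times(1, n), times(unit, c), op(unit, c)), c)).
MGU = { Y1 -> tup(c, 1, 1), A -> wrap(op(tup(times(1, n), times(unit, c), op(unit, c)), c)), Z -> wrap(op(tup(times(1, n), times(unit, c), op(unit, c)), c)), T -> wrap(tup(1, c, tup(c, 1, 1))), X1 -> tup(times(1, n), times(unit, c), op(unit, c)), V -> tup(c, 1, 1), X2 -> wrap(op(tup(times(1, n), times(unit, c), op(unit, c)), c)), M -> op(tup(times(1, n), times(unit, c), op(unit, c)), c) }, so A -> wrap(op(tup(times(1, n), times(unit, c), op(unit, c)), c)).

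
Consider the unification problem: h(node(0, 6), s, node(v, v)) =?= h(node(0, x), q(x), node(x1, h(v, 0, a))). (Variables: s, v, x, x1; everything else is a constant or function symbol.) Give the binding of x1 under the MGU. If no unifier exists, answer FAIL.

FAIL

Decompose h/3: node(0, 6) =?= node(0, x),  s =?= q(x),  node(v, v) =?= node(x1, h(v, 0, a)).
Decompose node/2: 0 =?= 0,  6 =?= x.
Delete trivial equation 0 =?= 0.
Bind x := 6; substituting into the one remaining equation that mentions x gives: s =?= q(6).
Bind s := q(6); no other remaining equation mentions s.
Decompose node/2: v =?= x1,  v =?= h(v, 0, a).
Bind v := x1; substituting into the remaining equation gives: x1 =?= h(x1, 0, a).
Occurs check fails: x1 occurs in h(x1, 0, a); the equation x1 =?= h(x1, 0, a) has no finite solution.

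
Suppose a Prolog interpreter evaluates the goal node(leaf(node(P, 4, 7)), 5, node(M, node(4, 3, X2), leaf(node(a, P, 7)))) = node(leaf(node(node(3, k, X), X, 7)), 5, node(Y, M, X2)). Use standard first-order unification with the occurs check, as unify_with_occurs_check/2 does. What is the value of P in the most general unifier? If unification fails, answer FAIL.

Decompose node/3: leaf(node(P, 4, 7)) = leaf(node(node(3, k, X), X, 7)),  5 = 5,  node(M, node(4, 3, X2), leaf(node(a, P, 7))) = node(Y, M, X2).
Decompose leaf/1: node(P, 4, 7) = node(node(3, k, X), X, 7).
Decompose node/3: P = node(3, k, X),  4 = X,  7 = 7.
Bind P := node(3, k, X); substituting into the one remaining equation that mentions P gives: node(M, node(4, 3, X2), leaf(node(a, node(3, k, X), 7))) = node(Y, M, X2).
Bind X := 4; substituting into the one remaining equation that mentions X gives: node(M, node(4, 3, X2), leaf(node(a, node(3, k, 4), 7))) = node(Y, M, X2). Substituting into the earlier binding gives P := node(3, k, 4).
Delete trivial equation 7 = 7.
Delete trivial equation 5 = 5.
Decompose node/3: M = Y,  node(4, 3, X2) = M,  leaf(node(a, node(3, k, 4), 7)) = X2.
Bind M := Y; substituting into the one remaining equation that mentions M gives: node(4, 3, X2) = Y.
Bind Y := node(4, 3, X2); no other remaining equation mentions Y. Substituting into the earlier binding gives M := node(4, 3, X2).
Bind X2 := leaf(node(a, node(3, k, 4), 7)). Substituting into the earlier bindings gives M := node(4, 3, leaf(node(a, node(3, k, 4), 7))), Y := node(4, 3, leaf(node(a, node(3, k, 4), 7))).
MGU = { P ↦ node(3, k, 4), X ↦ 4, M ↦ node(4, 3, leaf(node(a, node(3, k, 4), 7))), Y ↦ node(4, 3, leaf(node(a, node(3, k, 4), 7))), X2 ↦ leaf(node(a, node(3, k, 4), 7)) }, so P ↦ node(3, k, 4).

node(3, k, 4)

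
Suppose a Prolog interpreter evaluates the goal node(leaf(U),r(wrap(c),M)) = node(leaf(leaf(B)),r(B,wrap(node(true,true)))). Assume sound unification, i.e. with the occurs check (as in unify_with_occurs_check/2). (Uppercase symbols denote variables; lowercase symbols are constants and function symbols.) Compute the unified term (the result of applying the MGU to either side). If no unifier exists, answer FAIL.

node(leaf(leaf(wrap(c))),r(wrap(c),wrap(node(true,true))))

Decompose node/2: leaf(U) = leaf(leaf(B)),  r(wrap(c),M) = r(B,wrap(node(true,true))).
Decompose leaf/1: U = leaf(B).
Bind U := leaf(B); no other remaining equation mentions U.
Decompose r/2: wrap(c) = B,  M = wrap(node(true,true)).
Bind B := wrap(c); no other remaining equation mentions B. Substituting into the earlier binding gives U := leaf(wrap(c)).
Bind M := wrap(node(true,true)).
Applying the MGU to either side gives node(leaf(leaf(wrap(c))),r(wrap(c),wrap(node(true,true)))).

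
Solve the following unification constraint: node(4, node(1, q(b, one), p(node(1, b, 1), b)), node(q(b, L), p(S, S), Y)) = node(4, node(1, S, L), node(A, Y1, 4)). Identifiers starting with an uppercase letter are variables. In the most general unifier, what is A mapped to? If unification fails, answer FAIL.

Decompose node/3: 4 = 4,  node(1, q(b, one), p(node(1, b, 1), b)) = node(1, S, L),  node(q(b, L), p(S, S), Y) = node(A, Y1, 4).
Delete trivial equation 4 = 4.
Decompose node/3: 1 = 1,  q(b, one) = S,  p(node(1, b, 1), b) = L.
Delete trivial equation 1 = 1.
Bind S := q(b, one); substituting into the one remaining equation that mentions S gives: node(q(b, L), p(q(b, one), q(b, one)), Y) = node(A, Y1, 4).
Bind L := p(node(1, b, 1), b); substituting into the remaining equation gives: node(q(b, p(node(1, b, 1), b)), p(q(b, one), q(b, one)), Y) = node(A, Y1, 4).
Decompose node/3: q(b, p(node(1, b, 1), b)) = A,  p(q(b, one), q(b, one)) = Y1,  Y = 4.
Bind A := q(b, p(node(1, b, 1), b)); no other remaining equation mentions A.
Bind Y1 := p(q(b, one), q(b, one)); no other remaining equation mentions Y1.
Bind Y := 4.
MGU = { S := q(b, one), L := p(node(1, b, 1), b), A := q(b, p(node(1, b, 1), b)), Y1 := p(q(b, one), q(b, one)), Y := 4 }, so A := q(b, p(node(1, b, 1), b)).

q(b, p(node(1, b, 1), b))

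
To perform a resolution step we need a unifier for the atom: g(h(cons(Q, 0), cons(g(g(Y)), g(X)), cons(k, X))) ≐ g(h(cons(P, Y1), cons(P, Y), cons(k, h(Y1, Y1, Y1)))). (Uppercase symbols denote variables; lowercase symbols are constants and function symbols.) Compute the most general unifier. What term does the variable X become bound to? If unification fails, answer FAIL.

h(0, 0, 0)

Decompose g/1: h(cons(Q, 0), cons(g(g(Y)), g(X)), cons(k, X)) ≐ h(cons(P, Y1), cons(P, Y), cons(k, h(Y1, Y1, Y1))).
Decompose h/3: cons(Q, 0) ≐ cons(P, Y1),  cons(g(g(Y)), g(X)) ≐ cons(P, Y),  cons(k, X) ≐ cons(k, h(Y1, Y1, Y1)).
Decompose cons/2: Q ≐ P,  0 ≐ Y1.
Bind Q := P; no other remaining equation mentions Q.
Bind Y1 := 0; substituting into the one remaining equation that mentions Y1 gives: cons(k, X) ≐ cons(k, h(0, 0, 0)).
Decompose cons/2: g(g(Y)) ≐ P,  g(X) ≐ Y.
Bind P := g(g(Y)); no other remaining equation mentions P. Substituting into the earlier binding gives Q := g(g(Y)).
Bind Y := g(X); no other remaining equation mentions Y. Substituting into the earlier bindings gives Q := g(g(g(X))), P := g(g(g(X))).
Decompose cons/2: k ≐ k,  X ≐ h(0, 0, 0).
Delete trivial equation k ≐ k.
Bind X := h(0, 0, 0). Substituting into the earlier bindings gives Q := g(g(g(h(0, 0, 0)))), P := g(g(g(h(0, 0, 0)))), Y := g(h(0, 0, 0)).
MGU = { Q := g(g(g(h(0, 0, 0)))), Y1 := 0, P := g(g(g(h(0, 0, 0)))), Y := g(h(0, 0, 0)), X := h(0, 0, 0) }, so X := h(0, 0, 0).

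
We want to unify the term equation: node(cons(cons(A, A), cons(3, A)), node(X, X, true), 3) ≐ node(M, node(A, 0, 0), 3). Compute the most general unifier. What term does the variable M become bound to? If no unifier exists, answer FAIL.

FAIL

Decompose node/3: cons(cons(A, A), cons(3, A)) ≐ M,  node(X, X, true) ≐ node(A, 0, 0),  3 ≐ 3.
Bind M := cons(cons(A, A), cons(3, A)); no other remaining equation mentions M.
Decompose node/3: X ≐ A,  X ≐ 0,  true ≐ 0.
Bind X := A; substituting into the one remaining equation that mentions X gives: A ≐ 0.
Bind A := 0; no other remaining equation mentions A. Substituting into the earlier bindings gives M := cons(cons(0, 0), cons(3, 0)), X := 0.
Clash: constants true and 0 differ; no unifier exists.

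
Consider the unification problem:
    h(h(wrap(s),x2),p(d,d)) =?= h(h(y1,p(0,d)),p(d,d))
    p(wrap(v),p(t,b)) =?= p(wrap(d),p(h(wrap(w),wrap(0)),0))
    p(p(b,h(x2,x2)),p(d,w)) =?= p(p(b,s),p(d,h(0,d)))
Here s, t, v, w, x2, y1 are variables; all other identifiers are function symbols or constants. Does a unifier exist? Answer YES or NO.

NO

Decompose h/2: h(wrap(s),x2) =?= h(y1,p(0,d)),  p(d,d) =?= p(d,d).
Decompose h/2: wrap(s) =?= y1,  x2 =?= p(0,d).
Bind y1 := wrap(s); no other remaining equation mentions y1.
Bind x2 := p(0,d); substituting into the one remaining equation that mentions x2 gives: p(p(b,h(p(0,d),p(0,d))),p(d,w)) =?= p(p(b,s),p(d,h(0,d))).
Delete trivial equation p(d,d) =?= p(d,d).
Decompose p/2: wrap(v) =?= wrap(d),  p(t,b) =?= p(h(wrap(w),wrap(0)),0).
Decompose wrap/1: v =?= d.
Bind v := d; no other remaining equation mentions v.
Decompose p/2: t =?= h(wrap(w),wrap(0)),  b =?= 0.
Bind t := h(wrap(w),wrap(0)); no other remaining equation mentions t.
Clash: constants b and 0 differ; no unifier exists.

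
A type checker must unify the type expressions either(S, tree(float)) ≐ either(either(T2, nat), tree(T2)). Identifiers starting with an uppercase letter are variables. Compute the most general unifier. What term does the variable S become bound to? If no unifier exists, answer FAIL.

either(float, nat)

Decompose either/2: S ≐ either(T2, nat),  tree(float) ≐ tree(T2).
Bind S := either(T2, nat); no other remaining equation mentions S.
Decompose tree/1: float ≐ T2.
Bind T2 := float. Substituting into the earlier binding gives S := either(float, nat).
MGU = { S := either(float, nat), T2 := float }, so S := either(float, nat).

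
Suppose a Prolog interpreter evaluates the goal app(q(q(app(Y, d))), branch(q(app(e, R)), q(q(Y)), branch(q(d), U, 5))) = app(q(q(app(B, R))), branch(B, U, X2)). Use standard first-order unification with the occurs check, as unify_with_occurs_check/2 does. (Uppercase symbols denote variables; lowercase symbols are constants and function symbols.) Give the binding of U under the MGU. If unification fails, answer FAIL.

q(q(q(app(e, d))))

Decompose app/2: q(q(app(Y, d))) = q(q(app(B, R))),  branch(q(app(e, R)), q(q(Y)), branch(q(d), U, 5)) = branch(B, U, X2).
Decompose q/1: q(app(Y, d)) = q(app(B, R)).
Decompose q/1: app(Y, d) = app(B, R).
Decompose app/2: Y = B,  d = R.
Bind Y := B; substituting into the one remaining equation that mentions Y gives: branch(q(app(e, R)), q(q(B)), branch(q(d), U, 5)) = branch(B, U, X2).
Bind R := d; substituting into the remaining equation gives: branch(q(app(e, d)), q(q(B)), branch(q(d), U, 5)) = branch(B, U, X2).
Decompose branch/3: q(app(e, d)) = B,  q(q(B)) = U,  branch(q(d), U, 5) = X2.
Bind B := q(app(e, d)); substituting into the one remaining equation that mentions B gives: q(q(q(app(e, d)))) = U. Substituting into the earlier binding gives Y := q(app(e, d)).
Bind U := q(q(q(app(e, d)))); substituting into the remaining equation gives: branch(q(d), q(q(q(app(e, d)))), 5) = X2.
Bind X2 := branch(q(d), q(q(q(app(e, d)))), 5).
MGU = { Y ↦ q(app(e, d)), R ↦ d, B ↦ q(app(e, d)), U ↦ q(q(q(app(e, d)))), X2 ↦ branch(q(d), q(q(q(app(e, d)))), 5) }, so U ↦ q(q(q(app(e, d)))).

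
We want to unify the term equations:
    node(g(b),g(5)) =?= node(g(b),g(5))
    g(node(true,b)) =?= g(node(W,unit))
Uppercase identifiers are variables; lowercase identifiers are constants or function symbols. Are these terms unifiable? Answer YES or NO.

NO

Delete trivial equation node(g(b),g(5)) =?= node(g(b),g(5)).
Decompose g/1: node(true,b) =?= node(W,unit).
Decompose node/2: true =?= W,  b =?= unit.
Bind W := true; no other remaining equation mentions W.
Clash: constants b and unit differ; no unifier exists.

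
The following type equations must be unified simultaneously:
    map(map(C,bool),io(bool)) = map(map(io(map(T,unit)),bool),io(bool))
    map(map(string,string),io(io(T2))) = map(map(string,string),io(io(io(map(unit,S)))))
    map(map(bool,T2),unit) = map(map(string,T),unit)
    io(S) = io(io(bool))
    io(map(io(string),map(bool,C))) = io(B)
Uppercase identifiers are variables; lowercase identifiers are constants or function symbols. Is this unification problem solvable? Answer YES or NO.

NO

Decompose map/2: map(C,bool) = map(io(map(T,unit)),bool),  io(bool) = io(bool).
Decompose map/2: C = io(map(T,unit)),  bool = bool.
Bind C := io(map(T,unit)); substituting into the one remaining equation that mentions C gives: io(map(io(string),map(bool,io(map(T,unit))))) = io(B).
Delete trivial equation bool = bool.
Delete trivial equation io(bool) = io(bool).
Decompose map/2: map(string,string) = map(string,string),  io(io(T2)) = io(io(io(map(unit,S)))).
Delete trivial equation map(string,string) = map(string,string).
Decompose io/1: io(T2) = io(io(map(unit,S))).
Decompose io/1: T2 = io(map(unit,S)).
Bind T2 := io(map(unit,S)); substituting into the one remaining equation that mentions T2 gives: map(map(bool,io(map(unit,S))),unit) = map(map(string,T),unit).
Decompose map/2: map(bool,io(map(unit,S))) = map(string,T),  unit = unit.
Decompose map/2: bool = string,  io(map(unit,S)) = T.
Clash: constants bool and string differ; no unifier exists.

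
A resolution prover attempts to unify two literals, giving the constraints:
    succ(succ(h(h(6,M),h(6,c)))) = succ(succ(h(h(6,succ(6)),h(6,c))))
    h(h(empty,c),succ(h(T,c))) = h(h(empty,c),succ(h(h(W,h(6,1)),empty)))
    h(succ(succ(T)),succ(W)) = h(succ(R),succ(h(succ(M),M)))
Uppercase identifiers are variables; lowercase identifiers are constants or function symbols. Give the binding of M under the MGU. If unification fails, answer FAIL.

Decompose succ/1: succ(h(h(6,M),h(6,c))) = succ(h(h(6,succ(6)),h(6,c))).
Decompose succ/1: h(h(6,M),h(6,c)) = h(h(6,succ(6)),h(6,c)).
Decompose h/2: h(6,M) = h(6,succ(6)),  h(6,c) = h(6,c).
Decompose h/2: 6 = 6,  M = succ(6).
Delete trivial equation 6 = 6.
Bind M := succ(6); substituting into the one remaining equation that mentions M gives: h(succ(succ(T)),succ(W)) = h(succ(R),succ(h(succ(succ(6)),succ(6)))).
Delete trivial equation h(6,c) = h(6,c).
Decompose h/2: h(empty,c) = h(empty,c),  succ(h(T,c)) = succ(h(h(W,h(6,1)),empty)).
Delete trivial equation h(empty,c) = h(empty,c).
Decompose succ/1: h(T,c) = h(h(W,h(6,1)),empty).
Decompose h/2: T = h(W,h(6,1)),  c = empty.
Bind T := h(W,h(6,1)); substituting into the one remaining equation that mentions T gives: h(succ(succ(h(W,h(6,1)))),succ(W)) = h(succ(R),succ(h(succ(succ(6)),succ(6)))).
Clash: constants c and empty differ; no unifier exists.

FAIL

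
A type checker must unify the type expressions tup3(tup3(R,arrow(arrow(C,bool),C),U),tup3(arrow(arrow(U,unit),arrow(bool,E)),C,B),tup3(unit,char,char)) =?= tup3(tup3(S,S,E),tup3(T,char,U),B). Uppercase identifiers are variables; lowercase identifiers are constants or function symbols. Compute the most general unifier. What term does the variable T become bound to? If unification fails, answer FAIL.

Decompose tup3/3: tup3(R,arrow(arrow(C,bool),C),U) =?= tup3(S,S,E),  tup3(arrow(arrow(U,unit),arrow(bool,E)),C,B) =?= tup3(T,char,U),  tup3(unit,char,char) =?= B.
Decompose tup3/3: R =?= S,  arrow(arrow(C,bool),C) =?= S,  U =?= E.
Bind R := S; no other remaining equation mentions R.
Bind S := arrow(arrow(C,bool),C); no other remaining equation mentions S. Substituting into the earlier binding gives R := arrow(arrow(C,bool),C).
Bind U := E; substituting into the one remaining equation that mentions U gives: tup3(arrow(arrow(E,unit),arrow(bool,E)),C,B) =?= tup3(T,char,E).
Decompose tup3/3: arrow(arrow(E,unit),arrow(bool,E)) =?= T,  C =?= char,  B =?= E.
Bind T := arrow(arrow(E,unit),arrow(bool,E)); no other remaining equation mentions T.
Bind C := char; no other remaining equation mentions C. Substituting into the earlier bindings gives R := arrow(arrow(char,bool),char), S := arrow(arrow(char,bool),char).
Bind B := E; substituting into the remaining equation gives: tup3(unit,char,char) =?= E.
Bind E := tup3(unit,char,char). Substituting into the earlier bindings gives U := tup3(unit,char,char), T := arrow(arrow(tup3(unit,char,char),unit),arrow(bool,tup3(unit,char,char))), B := tup3(unit,char,char).
MGU = { R -> arrow(arrow(char,bool),char), S -> arrow(arrow(char,bool),char), U -> tup3(unit,char,char), T -> arrow(arrow(tup3(unit,char,char),unit),arrow(bool,tup3(unit,char,char))), C -> char, B -> tup3(unit,char,char), E -> tup3(unit,char,char) }, so T -> arrow(arrow(tup3(unit,char,char),unit),arrow(bool,tup3(unit,char,char))).

arrow(arrow(tup3(unit,char,char),unit),arrow(bool,tup3(unit,char,char)))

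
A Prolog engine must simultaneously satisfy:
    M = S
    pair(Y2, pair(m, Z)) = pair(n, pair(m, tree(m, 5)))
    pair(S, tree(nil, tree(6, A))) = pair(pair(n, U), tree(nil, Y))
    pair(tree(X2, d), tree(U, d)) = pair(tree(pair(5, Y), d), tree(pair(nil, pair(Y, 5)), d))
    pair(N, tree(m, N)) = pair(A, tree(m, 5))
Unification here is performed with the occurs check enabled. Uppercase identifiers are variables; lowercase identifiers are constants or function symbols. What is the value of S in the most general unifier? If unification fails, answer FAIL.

Bind M := S; no other remaining equation mentions M.
Decompose pair/2: Y2 = n,  pair(m, Z) = pair(m, tree(m, 5)).
Bind Y2 := n; no other remaining equation mentions Y2.
Decompose pair/2: m = m,  Z = tree(m, 5).
Delete trivial equation m = m.
Bind Z := tree(m, 5); no other remaining equation mentions Z.
Decompose pair/2: S = pair(n, U),  tree(nil, tree(6, A)) = tree(nil, Y).
Bind S := pair(n, U); no other remaining equation mentions S. Substituting into the earlier binding gives M := pair(n, U).
Decompose tree/2: nil = nil,  tree(6, A) = Y.
Delete trivial equation nil = nil.
Bind Y := tree(6, A); substituting into the one remaining equation that mentions Y gives: pair(tree(X2, d), tree(U, d)) = pair(tree(pair(5, tree(6, A)), d), tree(pair(nil, pair(tree(6, A), 5)), d)).
Decompose pair/2: tree(X2, d) = tree(pair(5, tree(6, A)), d),  tree(U, d) = tree(pair(nil, pair(tree(6, A), 5)), d).
Decompose tree/2: X2 = pair(5, tree(6, A)),  d = d.
Bind X2 := pair(5, tree(6, A)); no other remaining equation mentions X2.
Delete trivial equation d = d.
Decompose tree/2: U = pair(nil, pair(tree(6, A), 5)),  d = d.
Bind U := pair(nil, pair(tree(6, A), 5)); no other remaining equation mentions U. Substituting into the earlier bindings gives M := pair(n, pair(nil, pair(tree(6, A), 5))), S := pair(n, pair(nil, pair(tree(6, A), 5))).
Delete trivial equation d = d.
Decompose pair/2: N = A,  tree(m, N) = tree(m, 5).
Bind N := A; substituting into the remaining equation gives: tree(m, A) = tree(m, 5).
Decompose tree/2: m = m,  A = 5.
Delete trivial equation m = m.
Bind A := 5. Substituting into the earlier bindings gives M := pair(n, pair(nil, pair(tree(6, 5), 5))), S := pair(n, pair(nil, pair(tree(6, 5), 5))), Y := tree(6, 5), X2 := pair(5, tree(6, 5)), U := pair(nil, pair(tree(6, 5), 5)), N := 5.
MGU = { M = pair(n, pair(nil, pair(tree(6, 5), 5))), Y2 = n, Z = tree(m, 5), S = pair(n, pair(nil, pair(tree(6, 5), 5))), Y = tree(6, 5), X2 = pair(5, tree(6, 5)), U = pair(nil, pair(tree(6, 5), 5)), N = 5, A = 5 }, so S = pair(n, pair(nil, pair(tree(6, 5), 5))).

pair(n, pair(nil, pair(tree(6, 5), 5)))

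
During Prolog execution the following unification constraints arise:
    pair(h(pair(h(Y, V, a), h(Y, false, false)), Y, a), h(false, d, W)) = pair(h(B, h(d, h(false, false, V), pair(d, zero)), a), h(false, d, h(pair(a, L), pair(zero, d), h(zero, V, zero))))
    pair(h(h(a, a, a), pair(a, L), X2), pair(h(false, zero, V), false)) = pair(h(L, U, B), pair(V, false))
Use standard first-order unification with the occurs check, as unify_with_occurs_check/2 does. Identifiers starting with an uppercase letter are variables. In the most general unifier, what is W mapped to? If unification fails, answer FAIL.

Decompose pair/2: h(pair(h(Y, V, a), h(Y, false, false)), Y, a) = h(B, h(d, h(false, false, V), pair(d, zero)), a),  h(false, d, W) = h(false, d, h(pair(a, L), pair(zero, d), h(zero, V, zero))).
Decompose h/3: pair(h(Y, V, a), h(Y, false, false)) = B,  Y = h(d, h(false, false, V), pair(d, zero)),  a = a.
Bind B := pair(h(Y, V, a), h(Y, false, false)); substituting into the one remaining equation that mentions B gives: pair(h(h(a, a, a), pair(a, L), X2), pair(h(false, zero, V), false)) = pair(h(L, U, pair(h(Y, V, a), h(Y, false, false))), pair(V, false)).
Bind Y := h(d, h(false, false, V), pair(d, zero)); substituting into the one remaining equation that mentions Y gives: pair(h(h(a, a, a), pair(a, L), X2), pair(h(false, zero, V), false)) = pair(h(L, U, pair(h(h(d, h(false, false, V), pair(d, zero)), V, a), h(h(d, h(false, false, V), pair(d, zero)), false, false))), pair(V, false)). Substituting into the earlier binding gives B := pair(h(h(d, h(false, false, V), pair(d, zero)), V, a), h(h(d, h(false, false, V), pair(d, zero)), false, false)).
Delete trivial equation a = a.
Decompose h/3: false = false,  d = d,  W = h(pair(a, L), pair(zero, d), h(zero, V, zero)).
Delete trivial equation false = false.
Delete trivial equation d = d.
Bind W := h(pair(a, L), pair(zero, d), h(zero, V, zero)); no other remaining equation mentions W.
Decompose pair/2: h(h(a, a, a), pair(a, L), X2) = h(L, U, pair(h(h(d, h(false, false, V), pair(d, zero)), V, a), h(h(d, h(false, false, V), pair(d, zero)), false, false))),  pair(h(false, zero, V), false) = pair(V, false).
Decompose h/3: h(a, a, a) = L,  pair(a, L) = U,  X2 = pair(h(h(d, h(false, false, V), pair(d, zero)), V, a), h(h(d, h(false, false, V), pair(d, zero)), false, false)).
Bind L := h(a, a, a); substituting into the one remaining equation that mentions L gives: pair(a, h(a, a, a)) = U. Substituting into the earlier binding gives W := h(pair(a, h(a, a, a)), pair(zero, d), h(zero, V, zero)).
Bind U := pair(a, h(a, a, a)); no other remaining equation mentions U.
Bind X2 := pair(h(h(d, h(false, false, V), pair(d, zero)), V, a), h(h(d, h(false, false, V), pair(d, zero)), false, false)); no other remaining equation mentions X2.
Decompose pair/2: h(false, zero, V) = V,  false = false.
Occurs check fails: V occurs in h(false, zero, V); the equation V = h(false, zero, V) has no finite solution.

FAIL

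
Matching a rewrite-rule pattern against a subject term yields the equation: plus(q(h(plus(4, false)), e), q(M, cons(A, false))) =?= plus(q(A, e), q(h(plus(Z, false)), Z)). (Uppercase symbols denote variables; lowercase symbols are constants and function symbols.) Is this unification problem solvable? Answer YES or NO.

YES

Decompose plus/2: q(h(plus(4, false)), e) =?= q(A, e),  q(M, cons(A, false)) =?= q(h(plus(Z, false)), Z).
Decompose q/2: h(plus(4, false)) =?= A,  e =?= e.
Bind A := h(plus(4, false)); substituting into the one remaining equation that mentions A gives: q(M, cons(h(plus(4, false)), false)) =?= q(h(plus(Z, false)), Z).
Delete trivial equation e =?= e.
Decompose q/2: M =?= h(plus(Z, false)),  cons(h(plus(4, false)), false) =?= Z.
Bind M := h(plus(Z, false)); no other remaining equation mentions M.
Bind Z := cons(h(plus(4, false)), false). Substituting into the earlier binding gives M := h(plus(cons(h(plus(4, false)), false), false)).
No equations remain and no clash or occurs-check failure arose, so a unifier exists.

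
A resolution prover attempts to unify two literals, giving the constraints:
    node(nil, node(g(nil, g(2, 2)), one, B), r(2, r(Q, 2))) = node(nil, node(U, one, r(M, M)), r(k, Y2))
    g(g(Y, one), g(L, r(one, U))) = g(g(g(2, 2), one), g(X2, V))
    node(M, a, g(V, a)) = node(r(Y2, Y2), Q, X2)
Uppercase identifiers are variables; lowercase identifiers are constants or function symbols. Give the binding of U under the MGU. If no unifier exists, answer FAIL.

FAIL

Decompose node/3: nil = nil,  node(g(nil, g(2, 2)), one, B) = node(U, one, r(M, M)),  r(2, r(Q, 2)) = r(k, Y2).
Delete trivial equation nil = nil.
Decompose node/3: g(nil, g(2, 2)) = U,  one = one,  B = r(M, M).
Bind U := g(nil, g(2, 2)); substituting into the one remaining equation that mentions U gives: g(g(Y, one), g(L, r(one, g(nil, g(2, 2))))) = g(g(g(2, 2), one), g(X2, V)).
Delete trivial equation one = one.
Bind B := r(M, M); no other remaining equation mentions B.
Decompose r/2: 2 = k,  r(Q, 2) = Y2.
Clash: constants 2 and k differ; no unifier exists.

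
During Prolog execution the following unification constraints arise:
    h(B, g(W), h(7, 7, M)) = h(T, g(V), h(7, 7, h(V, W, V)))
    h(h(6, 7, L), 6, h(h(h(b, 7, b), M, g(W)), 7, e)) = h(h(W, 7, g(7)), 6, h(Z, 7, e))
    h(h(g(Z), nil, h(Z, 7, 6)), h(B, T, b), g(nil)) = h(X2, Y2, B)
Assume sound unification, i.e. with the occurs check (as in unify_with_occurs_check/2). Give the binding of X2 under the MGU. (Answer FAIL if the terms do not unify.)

Decompose h/3: B = T,  g(W) = g(V),  h(7, 7, M) = h(7, 7, h(V, W, V)).
Bind B := T; substituting into the one remaining equation that mentions B gives: h(h(g(Z), nil, h(Z, 7, 6)), h(T, T, b), g(nil)) = h(X2, Y2, T).
Decompose g/1: W = V.
Bind W := V; substituting into the 2 remaining equations that mention W gives: h(7, 7, M) = h(7, 7, h(V, V, V)),  h(h(6, 7, L), 6, h(h(h(b, 7, b), M, g(V)), 7, e)) = h(h(V, 7, g(7)), 6, h(Z, 7, e)).
Decompose h/3: 7 = 7,  7 = 7,  M = h(V, V, V).
Delete trivial equation 7 = 7.
Delete trivial equation 7 = 7.
Bind M := h(V, V, V); substituting into the one remaining equation that mentions M gives: h(h(6, 7, L), 6, h(h(h(b, 7, b), h(V, V, V), g(V)), 7, e)) = h(h(V, 7, g(7)), 6, h(Z, 7, e)).
Decompose h/3: h(6, 7, L) = h(V, 7, g(7)),  6 = 6,  h(h(h(b, 7, b), h(V, V, V), g(V)), 7, e) = h(Z, 7, e).
Decompose h/3: 6 = V,  7 = 7,  L = g(7).
Bind V := 6; substituting into the one remaining equation that mentions V gives: h(h(h(b, 7, b), h(6, 6, 6), g(6)), 7, e) = h(Z, 7, e). Substituting into the earlier bindings gives W := 6, M := h(6, 6, 6).
Delete trivial equation 7 = 7.
Bind L := g(7); no other remaining equation mentions L.
Delete trivial equation 6 = 6.
Decompose h/3: h(h(b, 7, b), h(6, 6, 6), g(6)) = Z,  7 = 7,  e = e.
Bind Z := h(h(b, 7, b), h(6, 6, 6), g(6)); substituting into the one remaining equation that mentions Z gives: h(h(g(h(h(b, 7, b), h(6, 6, 6), g(6))), nil, h(h(h(b, 7, b), h(6, 6, 6), g(6)), 7, 6)), h(T, T, b), g(nil)) = h(X2, Y2, T).
Delete trivial equation 7 = 7.
Delete trivial equation e = e.
Decompose h/3: h(g(h(h(b, 7, b), h(6, 6, 6), g(6))), nil, h(h(h(b, 7, b), h(6, 6, 6), g(6)), 7, 6)) = X2,  h(T, T, b) = Y2,  g(nil) = T.
Bind X2 := h(g(h(h(b, 7, b), h(6, 6, 6), g(6))), nil, h(h(h(b, 7, b), h(6, 6, 6), g(6)), 7, 6)); no other remaining equation mentions X2.
Bind Y2 := h(T, T, b); no other remaining equation mentions Y2.
Bind T := g(nil). Substituting into the earlier bindings gives B := g(nil), Y2 := h(g(nil), g(nil), b).
MGU = { B ↦ g(nil), W ↦ 6, M ↦ h(6, 6, 6), V ↦ 6, L ↦ g(7), Z ↦ h(h(b, 7, b), h(6, 6, 6), g(6)), X2 ↦ h(g(h(h(b, 7, b), h(6, 6, 6), g(6))), nil, h(h(h(b, 7, b), h(6, 6, 6), g(6)), 7, 6)), Y2 ↦ h(g(nil), g(nil), b), T ↦ g(nil) }, so X2 ↦ h(g(h(h(b, 7, b), h(6, 6, 6), g(6))), nil, h(h(h(b, 7, b), h(6, 6, 6), g(6)), 7, 6)).

h(g(h(h(b, 7, b), h(6, 6, 6), g(6))), nil, h(h(h(b, 7, b), h(6, 6, 6), g(6)), 7, 6))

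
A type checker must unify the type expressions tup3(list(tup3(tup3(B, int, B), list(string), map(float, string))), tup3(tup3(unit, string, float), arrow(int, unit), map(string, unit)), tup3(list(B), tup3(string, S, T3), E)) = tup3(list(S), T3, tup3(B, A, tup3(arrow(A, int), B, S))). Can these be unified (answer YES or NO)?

Decompose tup3/3: list(tup3(tup3(B, int, B), list(string), map(float, string))) = list(S),  tup3(tup3(unit, string, float), arrow(int, unit), map(string, unit)) = T3,  tup3(list(B), tup3(string, S, T3), E) = tup3(B, A, tup3(arrow(A, int), B, S)).
Decompose list/1: tup3(tup3(B, int, B), list(string), map(float, string)) = S.
Bind S := tup3(tup3(B, int, B), list(string), map(float, string)); substituting into the one remaining equation that mentions S gives: tup3(list(B), tup3(string, tup3(tup3(B, int, B), list(string), map(float, string)), T3), E) = tup3(B, A, tup3(arrow(A, int), B, tup3(tup3(B, int, B), list(string), map(float, string)))).
Bind T3 := tup3(tup3(unit, string, float), arrow(int, unit), map(string, unit)); substituting into the remaining equation gives: tup3(list(B), tup3(string, tup3(tup3(B, int, B), list(string), map(float, string)), tup3(tup3(unit, string, float), arrow(int, unit), map(string, unit))), E) = tup3(B, A, tup3(arrow(A, int), B, tup3(tup3(B, int, B), list(string), map(float, string)))).
Decompose tup3/3: list(B) = B,  tup3(string, tup3(tup3(B, int, B), list(string), map(float, string)), tup3(tup3(unit, string, float), arrow(int, unit), map(string, unit))) = A,  E = tup3(arrow(A, int), B, tup3(tup3(B, int, B), list(string), map(float, string))).
Occurs check fails: B occurs in list(B); the equation B = list(B) has no finite solution.

NO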